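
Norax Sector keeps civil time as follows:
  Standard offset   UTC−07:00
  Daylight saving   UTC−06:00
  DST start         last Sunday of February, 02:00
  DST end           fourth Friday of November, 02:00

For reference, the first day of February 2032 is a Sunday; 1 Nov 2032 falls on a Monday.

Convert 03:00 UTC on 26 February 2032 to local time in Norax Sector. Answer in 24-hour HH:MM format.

1 February 2032 is a Sunday, so Sundays fall on 1, 8, 15, 22, 29; the last is February 29.
1 November 2032 is a Monday, so the first Friday is November 5 and the fourth is November 26.
At the standard offset (UTC−07:00), 03:00 UTC − 7h = 20:00 Norax Sector standard time (rolling into the previous day, 25 February 2032).
Daylight saving runs 29 February – 26 November; the standard-time date in Norax Sector, 25 February 2032, is outside that window, so Norax Sector is on standard time at UTC−07:00.
03:00 UTC − 7h = 20:00 local (rolling into the previous day, 25 February 2032).

20:00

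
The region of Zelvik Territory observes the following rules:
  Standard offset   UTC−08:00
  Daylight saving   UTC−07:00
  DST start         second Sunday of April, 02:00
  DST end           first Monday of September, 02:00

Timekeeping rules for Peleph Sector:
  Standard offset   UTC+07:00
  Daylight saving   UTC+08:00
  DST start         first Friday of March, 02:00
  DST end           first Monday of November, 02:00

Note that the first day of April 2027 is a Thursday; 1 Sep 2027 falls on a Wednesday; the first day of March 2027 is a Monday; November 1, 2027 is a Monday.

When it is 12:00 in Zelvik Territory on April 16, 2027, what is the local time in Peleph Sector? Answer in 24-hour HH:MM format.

1 April 2027 is a Thursday, so the first Sunday is April 4 and the second is April 11.
1 September 2027 is a Wednesday, so the first Monday is September 6.
April 16, 2027 falls between 11 April and 6 September, so daylight saving is in effect and Zelvik Territory is at UTC−07:00.
12:00 Zelvik Territory + 7h = 19:00 UTC.
1 March 2027 is a Monday, so the first Friday is March 5.
1 November 2027 is a Monday, so the first Monday is November 1.
At the standard offset (UTC+07:00), 19:00 UTC + 7h = 02:00 Peleph Sector standard time (rolling into the next day, 17 April 2027).
Daylight saving runs 5 March – 1 November; the standard-time date in Peleph Sector, April 17, 2027, is inside that window, so Peleph Sector is at UTC+08:00.
19:00 UTC + 8h = 03:00 Peleph Sector (rolling into the next day, 17 April 2027).

03:00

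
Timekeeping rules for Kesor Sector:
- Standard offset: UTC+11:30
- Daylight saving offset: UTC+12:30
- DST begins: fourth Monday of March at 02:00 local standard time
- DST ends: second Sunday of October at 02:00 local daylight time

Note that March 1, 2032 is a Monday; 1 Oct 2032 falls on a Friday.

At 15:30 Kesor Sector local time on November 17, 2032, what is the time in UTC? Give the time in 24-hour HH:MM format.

1 March 2032 is a Monday, so the first Monday is March 1 and the fourth is March 22.
1 October 2032 is a Friday, so the first Sunday is October 3 and the second is October 10.
November 17, 2032 is outside the daylight-saving period (22 March – 10 October), so Kesor Sector is on standard time, UTC+11:30.
15:30 local − 11h30m = 04:00 UTC.

04:00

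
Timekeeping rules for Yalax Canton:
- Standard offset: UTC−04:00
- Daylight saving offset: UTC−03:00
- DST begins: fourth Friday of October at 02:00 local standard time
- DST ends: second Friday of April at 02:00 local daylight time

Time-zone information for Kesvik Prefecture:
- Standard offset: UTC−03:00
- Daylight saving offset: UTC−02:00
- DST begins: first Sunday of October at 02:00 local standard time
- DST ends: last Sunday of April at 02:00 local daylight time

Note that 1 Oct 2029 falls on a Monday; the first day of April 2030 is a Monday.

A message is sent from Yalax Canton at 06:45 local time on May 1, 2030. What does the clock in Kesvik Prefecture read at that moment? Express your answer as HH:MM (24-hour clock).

07:45

1 October 2029 is a Monday, so the first Friday is October 5 and the fourth is October 26.
1 April 2030 is a Monday, so the first Friday is April 5 and the second is April 12.
May 1, 2030 is outside the daylight-saving period (26 October 2029 – 12 April 2030), so Yalax Canton is on standard time, UTC−04:00.
06:45 Yalax Canton + 4h = 10:45 UTC.
1 October 2029 is a Monday, so the first Sunday is October 7.
1 April 2030 is a Monday, so Sundays fall on 7, 14, 21, 28; the last is April 28.
At the standard offset (UTC−03:00), 10:45 UTC − 3h = 07:45 Kesvik Prefecture standard time.
The standard-time date in Kesvik Prefecture, May 1, 2030, is outside the daylight-saving period (7 October 2029 – 28 April 2030), so Kesvik Prefecture is on standard time, UTC−03:00.
10:45 UTC − 3h = 07:45 Kesvik Prefecture.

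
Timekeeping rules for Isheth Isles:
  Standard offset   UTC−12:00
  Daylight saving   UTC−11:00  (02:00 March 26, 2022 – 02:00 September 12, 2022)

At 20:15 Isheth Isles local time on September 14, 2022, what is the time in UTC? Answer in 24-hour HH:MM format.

08:15

Daylight saving runs 26 March – 12 September; September 14, 2022 is outside that window, so Isheth Isles is on standard time at UTC−12:00.
20:15 local + 12h = 08:15 UTC (rolling into the next day, 15 September 2022).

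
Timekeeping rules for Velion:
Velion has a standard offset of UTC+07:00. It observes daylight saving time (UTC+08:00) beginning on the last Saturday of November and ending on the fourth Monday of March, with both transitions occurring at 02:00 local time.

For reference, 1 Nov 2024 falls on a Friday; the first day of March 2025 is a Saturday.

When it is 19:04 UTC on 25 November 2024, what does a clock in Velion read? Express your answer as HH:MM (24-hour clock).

1 November 2024 is a Friday, so Saturdays fall on 2, 9, 16, 23, 30; the last is November 30.
1 March 2025 is a Saturday, so the first Monday is March 3 and the fourth is March 24.
At the standard offset (UTC+07:00), 19:04 UTC + 7h = 02:04 Velion standard time (rolling into the next day, 26 November 2024).
The standard-time date in Velion, 26 November 2024, is outside the daylight-saving period (30 November 2024 – 24 March 2025), so Velion is on standard time, UTC+07:00.
19:04 UTC + 7h = 02:04 local (rolling into the next day, 26 November 2024).

02:04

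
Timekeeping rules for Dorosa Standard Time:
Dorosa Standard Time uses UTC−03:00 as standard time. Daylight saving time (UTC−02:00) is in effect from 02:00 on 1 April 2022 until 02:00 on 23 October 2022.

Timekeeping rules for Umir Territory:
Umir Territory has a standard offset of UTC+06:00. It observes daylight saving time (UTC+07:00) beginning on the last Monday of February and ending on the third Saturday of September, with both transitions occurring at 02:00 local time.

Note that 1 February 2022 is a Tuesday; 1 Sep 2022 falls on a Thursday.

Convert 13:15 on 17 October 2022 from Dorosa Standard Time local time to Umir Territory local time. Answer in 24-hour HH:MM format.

21:15

17 October 2022 falls between 1 April and 23 October, so daylight saving is in effect and Dorosa Standard Time is at UTC−02:00.
13:15 Dorosa Standard Time + 2h = 15:15 UTC.
1 February 2022 is a Tuesday, so Mondays fall on 7, 14, 21, 28; the last is February 28.
1 September 2022 is a Thursday, so the first Saturday is September 3 and the third is September 17.
At the standard offset (UTC+06:00), 15:15 UTC + 6h = 21:15 Umir Territory standard time.
Daylight saving runs 28 February – 17 September; the standard-time date in Umir Territory, 17 October 2022, is outside that window, so Umir Territory is on standard time at UTC+06:00.
15:15 UTC + 6h = 21:15 Umir Territory.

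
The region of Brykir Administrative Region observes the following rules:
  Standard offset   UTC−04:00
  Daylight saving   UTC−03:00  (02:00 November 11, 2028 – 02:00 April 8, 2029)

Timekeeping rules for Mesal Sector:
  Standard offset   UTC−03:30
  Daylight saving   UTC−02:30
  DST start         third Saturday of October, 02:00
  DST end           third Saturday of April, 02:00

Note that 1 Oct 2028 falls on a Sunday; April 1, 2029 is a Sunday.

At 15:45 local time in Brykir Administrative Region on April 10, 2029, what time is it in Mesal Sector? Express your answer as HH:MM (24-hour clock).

April 10, 2029 is outside the daylight-saving period (11 November 2028 – 8 April 2029), so Brykir Administrative Region is on standard time, UTC−04:00.
15:45 Brykir Administrative Region + 4h = 19:45 UTC.
1 October 2028 is a Sunday, so the first Saturday is October 7 and the third is October 21.
1 April 2029 is a Sunday, so the first Saturday is April 7 and the third is April 21.
At the standard offset (UTC−03:30), 19:45 UTC − 3h30m = 16:15 Mesal Sector standard time.
The standard-time date in Mesal Sector, April 10, 2029, lies within the daylight-saving period (21 October 2028 – 21 April 2029), so Mesal Sector is on daylight time, UTC−02:30.
19:45 UTC − 2h30m = 17:15 Mesal Sector.

17:15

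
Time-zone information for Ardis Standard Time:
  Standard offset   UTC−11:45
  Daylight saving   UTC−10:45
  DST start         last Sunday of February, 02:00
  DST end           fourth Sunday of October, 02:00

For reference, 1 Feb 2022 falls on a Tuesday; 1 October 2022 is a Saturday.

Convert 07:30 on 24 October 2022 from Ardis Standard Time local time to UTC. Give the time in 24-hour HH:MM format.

1 February 2022 is a Tuesday, so Sundays fall on 6, 13, 20, 27; the last is February 27.
1 October 2022 is a Saturday, so the first Sunday is October 2 and the fourth is October 23.
Daylight saving runs 27 February – 23 October; 24 October 2022 is outside that window, so Ardis Standard Time is on standard time at UTC−11:45.
07:30 local + 11h45m = 19:15 UTC.

19:15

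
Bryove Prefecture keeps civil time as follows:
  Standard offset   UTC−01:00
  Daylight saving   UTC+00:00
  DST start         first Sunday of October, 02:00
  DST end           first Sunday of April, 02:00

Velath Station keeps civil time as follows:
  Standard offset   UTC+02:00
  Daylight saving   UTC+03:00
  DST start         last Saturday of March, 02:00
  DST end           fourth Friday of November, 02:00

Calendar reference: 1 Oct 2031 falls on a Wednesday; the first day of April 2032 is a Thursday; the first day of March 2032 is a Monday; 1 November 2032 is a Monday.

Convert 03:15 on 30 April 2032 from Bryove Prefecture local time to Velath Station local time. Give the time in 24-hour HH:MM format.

07:15

1 October 2031 is a Wednesday, so the first Sunday is October 5.
1 April 2032 is a Thursday, so the first Sunday is April 4.
Daylight saving runs 5 October 2031 – 4 April 2032; 30 April 2032 is outside that window, so Bryove Prefecture is on standard time at UTC−01:00.
03:15 Bryove Prefecture + 1h = 04:15 UTC.
1 March 2032 is a Monday, so Saturdays fall on 6, 13, 20, 27; the last is March 27.
1 November 2032 is a Monday, so the first Friday is November 5 and the fourth is November 26.
At the standard offset (UTC+02:00), 04:15 UTC + 2h = 06:15 Velath Station standard time.
Daylight saving runs 27 March – 26 November; the standard-time date in Velath Station, 30 April 2032, is inside that window, so Velath Station is at UTC+03:00.
04:15 UTC + 3h = 07:15 Velath Station.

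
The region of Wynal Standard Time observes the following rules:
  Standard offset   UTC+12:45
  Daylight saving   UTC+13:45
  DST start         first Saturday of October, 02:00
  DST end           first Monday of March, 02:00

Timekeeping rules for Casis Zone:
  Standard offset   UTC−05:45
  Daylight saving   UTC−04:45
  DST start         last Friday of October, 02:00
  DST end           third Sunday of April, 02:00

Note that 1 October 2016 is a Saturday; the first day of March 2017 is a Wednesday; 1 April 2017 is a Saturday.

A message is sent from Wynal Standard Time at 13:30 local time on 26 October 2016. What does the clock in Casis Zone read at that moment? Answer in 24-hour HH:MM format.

1 October 2016 is a Saturday, so the first Saturday is October 1.
1 March 2017 is a Wednesday, so the first Monday is March 6.
Daylight saving runs 1 October 2016 – 6 March 2017; 26 October 2016 is inside that window, so Wynal Standard Time is at UTC+13:45.
13:30 Wynal Standard Time − 13h45m = 23:45 UTC (rolling into the previous day, 25 October 2016).
1 October 2016 is a Saturday, so Fridays fall on 7, 14, 21, 28; the last is October 28.
1 April 2017 is a Saturday, so the first Sunday is April 2 and the third is April 16.
At the standard offset (UTC−05:45), 23:45 UTC − 5h45m = 18:00 Casis Zone standard time.
The standard-time date in Casis Zone, 25 October 2016, does not fall between 28 October 2016 and 16 April 2017, so daylight saving is not in effect and Casis Zone is at UTC−05:45.
23:45 UTC − 5h45m = 18:00 Casis Zone.

18:00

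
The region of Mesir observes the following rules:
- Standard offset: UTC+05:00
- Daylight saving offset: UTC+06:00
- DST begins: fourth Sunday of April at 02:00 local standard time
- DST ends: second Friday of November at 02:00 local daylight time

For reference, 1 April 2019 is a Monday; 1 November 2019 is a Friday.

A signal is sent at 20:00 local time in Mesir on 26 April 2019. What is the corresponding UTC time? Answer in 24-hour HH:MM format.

15:00

1 April 2019 is a Monday, so the first Sunday is April 7 and the fourth is April 28.
1 November 2019 is a Friday, so the first Friday is November 1 and the second is November 8.
Daylight saving runs 28 April – 8 November; 26 April 2019 is outside that window, so Mesir is on standard time at UTC+05:00.
20:00 local − 5h = 15:00 UTC.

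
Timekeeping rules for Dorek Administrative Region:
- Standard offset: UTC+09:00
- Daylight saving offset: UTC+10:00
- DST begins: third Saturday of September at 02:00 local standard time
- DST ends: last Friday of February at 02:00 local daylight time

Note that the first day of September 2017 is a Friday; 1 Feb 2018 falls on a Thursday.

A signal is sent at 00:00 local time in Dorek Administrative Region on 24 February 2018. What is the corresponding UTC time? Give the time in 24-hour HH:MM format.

1 September 2017 is a Friday, so the first Saturday is September 2 and the third is September 16.
1 February 2018 is a Thursday, so Fridays fall on 2, 9, 16, 23; the last is February 23.
24 February 2018 is outside the daylight-saving period (16 September 2017 – 23 February 2018), so Dorek Administrative Region is on standard time, UTC+09:00.
00:00 local − 9h = 15:00 UTC (rolling into the previous day, 23 February 2018).

15:00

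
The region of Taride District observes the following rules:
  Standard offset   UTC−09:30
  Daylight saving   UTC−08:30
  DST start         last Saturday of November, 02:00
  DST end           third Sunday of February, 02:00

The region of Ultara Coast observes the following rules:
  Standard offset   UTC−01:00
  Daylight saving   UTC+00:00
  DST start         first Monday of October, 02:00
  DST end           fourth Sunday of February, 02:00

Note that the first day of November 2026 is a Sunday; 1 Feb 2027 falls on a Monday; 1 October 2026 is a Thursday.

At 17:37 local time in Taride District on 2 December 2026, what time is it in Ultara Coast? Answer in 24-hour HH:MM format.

1 November 2026 is a Sunday, so Saturdays fall on 7, 14, 21, 28; the last is November 28.
1 February 2027 is a Monday, so the first Sunday is February 7 and the third is February 21.
2 December 2026 falls between 28 November 2026 and 21 February 2027, so daylight saving is in effect and Taride District is at UTC−08:30.
17:37 Taride District + 8h30m = 02:07 UTC (rolling into the next day, 3 December 2026).
1 October 2026 is a Thursday, so the first Monday is October 5.
1 February 2027 is a Monday, so the first Sunday is February 7 and the fourth is February 28.
At the standard offset (UTC−01:00), 02:07 UTC − 1h = 01:07 Ultara Coast standard time.
The standard-time date in Ultara Coast, 3 December 2026, lies within the daylight-saving period (5 October 2026 – 28 February 2027), so Ultara Coast is on daylight time, UTC+00:00.
02:07 UTC + 0h = 02:07 Ultara Coast.

02:07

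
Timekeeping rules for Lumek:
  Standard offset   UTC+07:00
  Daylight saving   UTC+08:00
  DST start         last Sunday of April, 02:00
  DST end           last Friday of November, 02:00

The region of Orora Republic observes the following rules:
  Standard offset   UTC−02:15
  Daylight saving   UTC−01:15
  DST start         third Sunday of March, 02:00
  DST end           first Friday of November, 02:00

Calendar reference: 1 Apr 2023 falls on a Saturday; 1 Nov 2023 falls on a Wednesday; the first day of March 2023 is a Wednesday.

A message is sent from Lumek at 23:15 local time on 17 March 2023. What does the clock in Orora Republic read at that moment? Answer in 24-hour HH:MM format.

1 April 2023 is a Saturday, so Sundays fall on 2, 9, 16, 23, 30; the last is April 30.
1 November 2023 is a Wednesday, so Fridays fall on 3, 10, 17, 24; the last is November 24.
17 March 2023 is outside the daylight-saving period (30 April – 24 November), so Lumek is on standard time, UTC+07:00.
23:15 Lumek − 7h = 16:15 UTC.
1 March 2023 is a Wednesday, so the first Sunday is March 5 and the third is March 19.
1 November 2023 is a Wednesday, so the first Friday is November 3.
At the standard offset (UTC−02:15), 16:15 UTC − 2h15m = 14:00 Orora Republic standard time.
The standard-time date in Orora Republic, 17 March 2023, is outside the daylight-saving period (19 March – 3 November), so Orora Republic is on standard time, UTC−02:15.
16:15 UTC − 2h15m = 14:00 Orora Republic.

14:00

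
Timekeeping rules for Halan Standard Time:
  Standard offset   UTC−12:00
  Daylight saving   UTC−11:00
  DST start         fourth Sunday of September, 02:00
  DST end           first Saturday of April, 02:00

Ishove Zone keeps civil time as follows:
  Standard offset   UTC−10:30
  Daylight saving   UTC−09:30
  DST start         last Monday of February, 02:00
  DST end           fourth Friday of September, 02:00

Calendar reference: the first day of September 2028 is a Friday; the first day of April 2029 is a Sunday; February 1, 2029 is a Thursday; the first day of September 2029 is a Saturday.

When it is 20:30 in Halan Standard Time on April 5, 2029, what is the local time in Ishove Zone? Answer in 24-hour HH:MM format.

1 September 2028 is a Friday, so the first Sunday is September 3 and the fourth is September 24.
1 April 2029 is a Sunday, so the first Saturday is April 7.
Daylight saving runs 24 September 2028 – 7 April 2029; April 5, 2029 is inside that window, so Halan Standard Time is at UTC−11:00.
20:30 Halan Standard Time + 11h = 07:30 UTC (rolling into the next day, 6 April 2029).
1 February 2029 is a Thursday, so Mondays fall on 5, 12, 19, 26; the last is February 26.
1 September 2029 is a Saturday, so the first Friday is September 7 and the fourth is September 28.
At the standard offset (UTC−10:30), 07:30 UTC − 10h30m = 21:00 Ishove Zone standard time (rolling into the previous day, 5 April 2029).
The standard-time date in Ishove Zone, April 5, 2029, lies within the daylight-saving period (26 February – 28 September), so Ishove Zone is on daylight time, UTC−09:30.
07:30 UTC − 9h30m = 22:00 Ishove Zone (rolling into the previous day, 5 April 2029).

22:00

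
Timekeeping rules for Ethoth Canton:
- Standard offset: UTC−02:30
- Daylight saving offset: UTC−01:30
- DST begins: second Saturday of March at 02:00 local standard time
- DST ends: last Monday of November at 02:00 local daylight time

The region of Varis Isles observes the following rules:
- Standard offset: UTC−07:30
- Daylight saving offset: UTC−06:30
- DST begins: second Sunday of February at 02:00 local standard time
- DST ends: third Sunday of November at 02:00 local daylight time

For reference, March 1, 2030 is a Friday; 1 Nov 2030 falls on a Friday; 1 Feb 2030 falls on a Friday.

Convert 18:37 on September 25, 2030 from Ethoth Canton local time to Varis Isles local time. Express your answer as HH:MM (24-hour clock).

13:37

1 March 2030 is a Friday, so the first Saturday is March 2 and the second is March 9.
1 November 2030 is a Friday, so Mondays fall on 4, 11, 18, 25; the last is November 25.
September 25, 2030 falls between 9 March and 25 November, so daylight saving is in effect and Ethoth Canton is at UTC−01:30.
18:37 Ethoth Canton + 1h30m = 20:07 UTC.
1 February 2030 is a Friday, so the first Sunday is February 3 and the second is February 10.
1 November 2030 is a Friday, so the first Sunday is November 3 and the third is November 17.
At the standard offset (UTC−07:30), 20:07 UTC − 7h30m = 12:37 Varis Isles standard time.
The standard-time date in Varis Isles, September 25, 2030, falls between 10 February and 17 November, so daylight saving is in effect and Varis Isles is at UTC−06:30.
20:07 UTC − 6h30m = 13:37 Varis Isles.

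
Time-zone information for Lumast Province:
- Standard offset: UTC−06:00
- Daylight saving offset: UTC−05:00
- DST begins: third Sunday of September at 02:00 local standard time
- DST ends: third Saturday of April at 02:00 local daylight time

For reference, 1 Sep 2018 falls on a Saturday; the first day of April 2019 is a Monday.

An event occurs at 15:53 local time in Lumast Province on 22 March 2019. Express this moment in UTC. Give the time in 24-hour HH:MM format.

20:53

1 September 2018 is a Saturday, so the first Sunday is September 2 and the third is September 16.
1 April 2019 is a Monday, so the first Saturday is April 6 and the third is April 20.
Daylight saving runs 16 September 2018 – 20 April 2019; 22 March 2019 is inside that window, so Lumast Province is at UTC−05:00.
15:53 local + 5h = 20:53 UTC.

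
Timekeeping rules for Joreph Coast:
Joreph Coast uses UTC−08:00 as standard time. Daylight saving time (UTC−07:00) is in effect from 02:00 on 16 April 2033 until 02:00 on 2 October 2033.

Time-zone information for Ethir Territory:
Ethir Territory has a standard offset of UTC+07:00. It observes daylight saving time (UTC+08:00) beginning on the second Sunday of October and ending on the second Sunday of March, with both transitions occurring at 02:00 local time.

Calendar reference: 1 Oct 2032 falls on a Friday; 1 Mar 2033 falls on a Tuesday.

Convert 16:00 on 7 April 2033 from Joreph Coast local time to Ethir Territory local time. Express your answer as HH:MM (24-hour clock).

7 April 2033 does not fall between 16 April and 2 October, so daylight saving is not in effect and Joreph Coast is at UTC−08:00.
16:00 Joreph Coast + 8h = 00:00 UTC (rolling into the next day, 8 April 2033).
1 October 2032 is a Friday, so the first Sunday is October 3 and the second is October 10.
1 March 2033 is a Tuesday, so the first Sunday is March 6 and the second is March 13.
At the standard offset (UTC+07:00), 00:00 UTC + 7h = 07:00 Ethir Territory standard time.
The standard-time date in Ethir Territory, 8 April 2033, is outside the daylight-saving period (10 October 2032 – 13 March 2033), so Ethir Territory is on standard time, UTC+07:00.
00:00 UTC + 7h = 07:00 Ethir Territory.

07:00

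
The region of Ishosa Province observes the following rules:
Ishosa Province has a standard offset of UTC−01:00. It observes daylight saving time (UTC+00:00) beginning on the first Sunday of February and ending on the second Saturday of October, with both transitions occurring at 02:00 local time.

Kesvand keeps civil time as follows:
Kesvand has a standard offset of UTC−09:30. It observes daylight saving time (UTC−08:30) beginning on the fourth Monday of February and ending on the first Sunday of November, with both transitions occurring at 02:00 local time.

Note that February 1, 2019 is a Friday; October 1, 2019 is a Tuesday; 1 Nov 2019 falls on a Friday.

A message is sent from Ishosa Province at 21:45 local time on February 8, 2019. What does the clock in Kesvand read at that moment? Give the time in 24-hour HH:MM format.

12:15

1 February 2019 is a Friday, so the first Sunday is February 3.
1 October 2019 is a Tuesday, so the first Saturday is October 5 and the second is October 12.
February 8, 2019 falls between 3 February and 12 October, so daylight saving is in effect and Ishosa Province is at UTC+00:00.
21:45 Ishosa Province − 0h = 21:45 UTC.
1 February 2019 is a Friday, so the first Monday is February 4 and the fourth is February 25.
1 November 2019 is a Friday, so the first Sunday is November 3.
At the standard offset (UTC−09:30), 21:45 UTC − 9h30m = 12:15 Kesvand standard time.
Daylight saving runs 25 February – 3 November; the standard-time date in Kesvand, February 8, 2019, is outside that window, so Kesvand is on standard time at UTC−09:30.
21:45 UTC − 9h30m = 12:15 Kesvand.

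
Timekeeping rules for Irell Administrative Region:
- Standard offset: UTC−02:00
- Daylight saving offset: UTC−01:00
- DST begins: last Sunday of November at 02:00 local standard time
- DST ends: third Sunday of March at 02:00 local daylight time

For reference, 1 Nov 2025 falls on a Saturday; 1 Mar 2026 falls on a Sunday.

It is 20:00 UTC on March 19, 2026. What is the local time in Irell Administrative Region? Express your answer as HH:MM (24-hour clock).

1 November 2025 is a Saturday, so Sundays fall on 2, 9, 16, 23, 30; the last is November 30.
1 March 2026 is a Sunday, so the first Sunday is March 1 and the third is March 15.
At the standard offset (UTC−02:00), 20:00 UTC − 2h = 18:00 Irell Administrative Region standard time.
Daylight saving runs 30 November 2025 – 15 March 2026; the standard-time date in Irell Administrative Region, March 19, 2026, is outside that window, so Irell Administrative Region is on standard time at UTC−02:00.
20:00 UTC − 2h = 18:00 local.

18:00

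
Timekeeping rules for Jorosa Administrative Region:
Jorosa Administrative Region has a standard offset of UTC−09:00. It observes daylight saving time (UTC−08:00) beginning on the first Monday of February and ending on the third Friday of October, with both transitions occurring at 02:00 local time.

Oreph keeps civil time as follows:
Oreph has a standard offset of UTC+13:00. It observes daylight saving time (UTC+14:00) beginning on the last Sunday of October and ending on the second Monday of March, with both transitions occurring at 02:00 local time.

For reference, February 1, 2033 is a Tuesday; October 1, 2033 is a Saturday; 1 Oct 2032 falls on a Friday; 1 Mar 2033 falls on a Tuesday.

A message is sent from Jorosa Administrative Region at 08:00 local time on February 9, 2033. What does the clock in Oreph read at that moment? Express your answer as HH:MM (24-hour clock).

1 February 2033 is a Tuesday, so the first Monday is February 7.
1 October 2033 is a Saturday, so the first Friday is October 7 and the third is October 21.
Daylight saving runs 7 February – 21 October; February 9, 2033 is inside that window, so Jorosa Administrative Region is at UTC−08:00.
08:00 Jorosa Administrative Region + 8h = 16:00 UTC.
1 October 2032 is a Friday, so Sundays fall on 3, 10, 17, 24, 31; the last is October 31.
1 March 2033 is a Tuesday, so the first Monday is March 7 and the second is March 14.
At the standard offset (UTC+13:00), 16:00 UTC + 13h = 05:00 Oreph standard time (rolling into the next day, 10 February 2033).
The standard-time date in Oreph, February 10, 2033, lies within the daylight-saving period (31 October 2032 – 14 March 2033), so Oreph is on daylight time, UTC+14:00.
16:00 UTC + 14h = 06:00 Oreph (rolling into the next day, 10 February 2033).

06:00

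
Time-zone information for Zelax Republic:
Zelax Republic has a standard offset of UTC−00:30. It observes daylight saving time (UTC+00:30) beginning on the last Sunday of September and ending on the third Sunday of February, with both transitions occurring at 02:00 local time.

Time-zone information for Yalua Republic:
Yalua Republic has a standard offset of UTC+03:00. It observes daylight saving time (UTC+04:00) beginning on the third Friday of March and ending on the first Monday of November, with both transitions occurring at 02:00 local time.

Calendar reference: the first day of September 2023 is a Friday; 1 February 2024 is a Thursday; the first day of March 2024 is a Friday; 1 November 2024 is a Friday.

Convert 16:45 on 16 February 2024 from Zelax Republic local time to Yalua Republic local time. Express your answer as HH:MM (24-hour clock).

19:15

1 September 2023 is a Friday, so Sundays fall on 3, 10, 17, 24; the last is September 24.
1 February 2024 is a Thursday, so the first Sunday is February 4 and the third is February 18.
Daylight saving runs 24 September 2023 – 18 February 2024; 16 February 2024 is inside that window, so Zelax Republic is at UTC+00:30.
16:45 Zelax Republic − 0h30m = 16:15 UTC.
1 March 2024 is a Friday, so the first Friday is March 1 and the third is March 15.
1 November 2024 is a Friday, so the first Monday is November 4.
At the standard offset (UTC+03:00), 16:15 UTC + 3h = 19:15 Yalua Republic standard time.
The standard-time date in Yalua Republic, 16 February 2024, does not fall between 15 March and 4 November, so daylight saving is not in effect and Yalua Republic is at UTC+03:00.
16:15 UTC + 3h = 19:15 Yalua Republic.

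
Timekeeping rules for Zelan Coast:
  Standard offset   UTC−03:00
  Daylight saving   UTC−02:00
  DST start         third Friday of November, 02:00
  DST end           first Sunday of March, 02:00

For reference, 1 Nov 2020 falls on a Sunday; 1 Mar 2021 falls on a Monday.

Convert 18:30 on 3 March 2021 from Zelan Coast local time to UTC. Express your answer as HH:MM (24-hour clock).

20:30

1 November 2020 is a Sunday, so the first Friday is November 6 and the third is November 20.
1 March 2021 is a Monday, so the first Sunday is March 7.
Daylight saving runs 20 November 2020 – 7 March 2021; 3 March 2021 is inside that window, so Zelan Coast is at UTC−02:00.
18:30 local + 2h = 20:30 UTC.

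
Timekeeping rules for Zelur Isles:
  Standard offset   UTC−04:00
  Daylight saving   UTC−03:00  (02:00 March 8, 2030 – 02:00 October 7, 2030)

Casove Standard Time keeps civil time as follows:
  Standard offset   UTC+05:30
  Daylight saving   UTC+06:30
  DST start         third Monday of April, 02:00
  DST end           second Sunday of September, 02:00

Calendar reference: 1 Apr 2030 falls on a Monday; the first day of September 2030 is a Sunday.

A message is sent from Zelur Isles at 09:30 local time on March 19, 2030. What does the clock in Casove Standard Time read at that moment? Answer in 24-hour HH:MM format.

18:00

March 19, 2030 falls between 8 March and 7 October, so daylight saving is in effect and Zelur Isles is at UTC−03:00.
09:30 Zelur Isles + 3h = 12:30 UTC.
1 April 2030 is a Monday, so the first Monday is April 1 and the third is April 15.
1 September 2030 is a Sunday, so the first Sunday is September 1 and the second is September 8.
At the standard offset (UTC+05:30), 12:30 UTC + 5h30m = 18:00 Casove Standard Time standard time.
The standard-time date in Casove Standard Time, March 19, 2030, does not fall between 15 April and 8 September, so daylight saving is not in effect and Casove Standard Time is at UTC+05:30.
12:30 UTC + 5h30m = 18:00 Casove Standard Time.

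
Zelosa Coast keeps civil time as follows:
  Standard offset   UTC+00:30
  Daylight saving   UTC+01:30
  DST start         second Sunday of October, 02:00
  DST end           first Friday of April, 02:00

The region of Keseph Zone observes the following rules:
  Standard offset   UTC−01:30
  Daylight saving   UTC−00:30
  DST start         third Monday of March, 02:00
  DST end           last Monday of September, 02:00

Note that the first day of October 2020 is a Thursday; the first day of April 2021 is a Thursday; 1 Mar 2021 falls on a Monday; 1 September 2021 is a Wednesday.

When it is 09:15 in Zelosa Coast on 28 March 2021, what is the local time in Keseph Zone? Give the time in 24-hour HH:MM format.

07:15

1 October 2020 is a Thursday, so the first Sunday is October 4 and the second is October 11.
1 April 2021 is a Thursday, so the first Friday is April 2.
Daylight saving runs 11 October 2020 – 2 April 2021; 28 March 2021 is inside that window, so Zelosa Coast is at UTC+01:30.
09:15 Zelosa Coast − 1h30m = 07:45 UTC.
1 March 2021 is a Monday, so the first Monday is March 1 and the third is March 15.
1 September 2021 is a Wednesday, so Mondays fall on 6, 13, 20, 27; the last is September 27.
At the standard offset (UTC−01:30), 07:45 UTC − 1h30m = 06:15 Keseph Zone standard time.
The standard-time date in Keseph Zone, 28 March 2021, lies within the daylight-saving period (15 March – 27 September), so Keseph Zone is on daylight time, UTC−00:30.
07:45 UTC − 0h30m = 07:15 Keseph Zone.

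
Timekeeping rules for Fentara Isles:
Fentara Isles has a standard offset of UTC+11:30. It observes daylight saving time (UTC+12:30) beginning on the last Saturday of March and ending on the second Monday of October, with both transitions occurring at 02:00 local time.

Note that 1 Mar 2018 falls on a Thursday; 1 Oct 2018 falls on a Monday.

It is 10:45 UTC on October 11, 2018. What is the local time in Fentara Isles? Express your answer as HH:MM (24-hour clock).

1 March 2018 is a Thursday, so Saturdays fall on 3, 10, 17, 24, 31; the last is March 31.
1 October 2018 is a Monday, so the first Monday is October 1 and the second is October 8.
At the standard offset (UTC+11:30), 10:45 UTC + 11h30m = 22:15 Fentara Isles standard time.
Daylight saving runs 31 March – 8 October; the standard-time date in Fentara Isles, October 11, 2018, is outside that window, so Fentara Isles is on standard time at UTC+11:30.
10:45 UTC + 11h30m = 22:15 local.

22:15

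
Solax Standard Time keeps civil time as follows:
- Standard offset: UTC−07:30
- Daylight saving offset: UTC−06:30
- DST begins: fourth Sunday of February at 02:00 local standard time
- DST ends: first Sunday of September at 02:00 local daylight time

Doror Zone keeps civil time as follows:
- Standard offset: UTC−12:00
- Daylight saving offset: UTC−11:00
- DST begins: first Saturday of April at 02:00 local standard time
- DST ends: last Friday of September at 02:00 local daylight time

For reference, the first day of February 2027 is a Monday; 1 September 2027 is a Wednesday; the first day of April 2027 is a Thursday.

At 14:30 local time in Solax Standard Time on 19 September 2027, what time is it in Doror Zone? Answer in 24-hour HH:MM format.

11:00

1 February 2027 is a Monday, so the first Sunday is February 7 and the fourth is February 28.
1 September 2027 is a Wednesday, so the first Sunday is September 5.
19 September 2027 does not fall between 28 February and 5 September, so daylight saving is not in effect and Solax Standard Time is at UTC−07:30.
14:30 Solax Standard Time + 7h30m = 22:00 UTC.
1 April 2027 is a Thursday, so the first Saturday is April 3.
1 September 2027 is a Wednesday, so Fridays fall on 3, 10, 17, 24; the last is September 24.
At the standard offset (UTC−12:00), 22:00 UTC − 12h = 10:00 Doror Zone standard time.
The standard-time date in Doror Zone, 19 September 2027, falls between 3 April and 24 September, so daylight saving is in effect and Doror Zone is at UTC−11:00.
22:00 UTC − 11h = 11:00 Doror Zone.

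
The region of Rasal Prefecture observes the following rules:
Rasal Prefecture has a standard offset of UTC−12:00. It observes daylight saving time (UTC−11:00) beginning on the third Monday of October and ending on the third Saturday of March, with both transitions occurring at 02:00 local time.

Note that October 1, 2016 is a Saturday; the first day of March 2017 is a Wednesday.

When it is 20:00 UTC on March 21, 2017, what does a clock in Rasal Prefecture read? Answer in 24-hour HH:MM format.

08:00

1 October 2016 is a Saturday, so the first Monday is October 3 and the third is October 17.
1 March 2017 is a Wednesday, so the first Saturday is March 4 and the third is March 18.
At the standard offset (UTC−12:00), 20:00 UTC − 12h = 08:00 Rasal Prefecture standard time.
The standard-time date in Rasal Prefecture, March 21, 2017, does not fall between 17 October 2016 and 18 March 2017, so daylight saving is not in effect and Rasal Prefecture is at UTC−12:00.
20:00 UTC − 12h = 08:00 local.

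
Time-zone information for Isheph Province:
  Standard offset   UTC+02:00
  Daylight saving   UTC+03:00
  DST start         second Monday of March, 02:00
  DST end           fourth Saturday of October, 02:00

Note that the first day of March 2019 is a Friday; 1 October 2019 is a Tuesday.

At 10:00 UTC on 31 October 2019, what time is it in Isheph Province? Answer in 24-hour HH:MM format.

1 March 2019 is a Friday, so the first Monday is March 4 and the second is March 11.
1 October 2019 is a Tuesday, so the first Saturday is October 5 and the fourth is October 26.
At the standard offset (UTC+02:00), 10:00 UTC + 2h = 12:00 Isheph Province standard time.
The standard-time date in Isheph Province, 31 October 2019, is outside the daylight-saving period (11 March – 26 October), so Isheph Province is on standard time, UTC+02:00.
10:00 UTC + 2h = 12:00 local.

12:00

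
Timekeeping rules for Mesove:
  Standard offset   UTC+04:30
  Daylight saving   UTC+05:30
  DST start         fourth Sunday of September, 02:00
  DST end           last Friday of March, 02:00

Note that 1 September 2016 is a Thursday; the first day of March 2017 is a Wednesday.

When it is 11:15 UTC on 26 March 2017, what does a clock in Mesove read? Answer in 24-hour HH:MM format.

1 September 2016 is a Thursday, so the first Sunday is September 4 and the fourth is September 25.
1 March 2017 is a Wednesday, so Fridays fall on 3, 10, 17, 24, 31; the last is March 31.
At the standard offset (UTC+04:30), 11:15 UTC + 4h30m = 15:45 Mesove standard time.
The standard-time date in Mesove, 26 March 2017, lies within the daylight-saving period (25 September 2016 – 31 March 2017), so Mesove is on daylight time, UTC+05:30.
11:15 UTC + 5h30m = 16:45 local.

16:45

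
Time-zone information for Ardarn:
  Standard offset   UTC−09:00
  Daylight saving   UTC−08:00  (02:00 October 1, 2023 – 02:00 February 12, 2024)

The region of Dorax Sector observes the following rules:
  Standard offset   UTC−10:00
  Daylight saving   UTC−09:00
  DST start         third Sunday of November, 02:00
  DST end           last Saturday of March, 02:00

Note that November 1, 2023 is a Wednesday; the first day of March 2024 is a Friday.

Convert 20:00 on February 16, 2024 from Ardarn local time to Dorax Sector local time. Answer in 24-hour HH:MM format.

20:00

Daylight saving runs 1 October 2023 – 12 February 2024; February 16, 2024 is outside that window, so Ardarn is on standard time at UTC−09:00.
20:00 Ardarn + 9h = 05:00 UTC (rolling into the next day, 17 February 2024).
1 November 2023 is a Wednesday, so the first Sunday is November 5 and the third is November 19.
1 March 2024 is a Friday, so Saturdays fall on 2, 9, 16, 23, 30; the last is March 30.
At the standard offset (UTC−10:00), 05:00 UTC − 10h = 19:00 Dorax Sector standard time (rolling into the previous day, 16 February 2024).
The standard-time date in Dorax Sector, February 16, 2024, lies within the daylight-saving period (19 November 2023 – 30 March 2024), so Dorax Sector is on daylight time, UTC−09:00.
05:00 UTC − 9h = 20:00 Dorax Sector (rolling into the previous day, 16 February 2024).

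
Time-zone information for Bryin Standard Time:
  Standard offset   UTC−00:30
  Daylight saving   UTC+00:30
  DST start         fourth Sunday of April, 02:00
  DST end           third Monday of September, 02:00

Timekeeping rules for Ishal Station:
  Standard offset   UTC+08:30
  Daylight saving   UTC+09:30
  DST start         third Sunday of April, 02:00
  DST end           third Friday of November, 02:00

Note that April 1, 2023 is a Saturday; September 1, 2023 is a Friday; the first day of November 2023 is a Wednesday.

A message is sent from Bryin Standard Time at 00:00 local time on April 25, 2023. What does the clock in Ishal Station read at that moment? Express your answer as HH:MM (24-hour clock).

09:00

1 April 2023 is a Saturday, so the first Sunday is April 2 and the fourth is April 23.
1 September 2023 is a Friday, so the first Monday is September 4 and the third is September 18.
Daylight saving runs 23 April – 18 September; April 25, 2023 is inside that window, so Bryin Standard Time is at UTC+00:30.
00:00 Bryin Standard Time − 0h30m = 23:30 UTC (rolling into the previous day, 24 April 2023).
1 April 2023 is a Saturday, so the first Sunday is April 2 and the third is April 16.
1 November 2023 is a Wednesday, so the first Friday is November 3 and the third is November 17.
At the standard offset (UTC+08:30), 23:30 UTC + 8h30m = 08:00 Ishal Station standard time (rolling into the next day, 25 April 2023).
The standard-time date in Ishal Station, April 25, 2023, lies within the daylight-saving period (16 April – 17 November), so Ishal Station is on daylight time, UTC+09:30.
23:30 UTC + 9h30m = 09:00 Ishal Station (rolling into the next day, 25 April 2023).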